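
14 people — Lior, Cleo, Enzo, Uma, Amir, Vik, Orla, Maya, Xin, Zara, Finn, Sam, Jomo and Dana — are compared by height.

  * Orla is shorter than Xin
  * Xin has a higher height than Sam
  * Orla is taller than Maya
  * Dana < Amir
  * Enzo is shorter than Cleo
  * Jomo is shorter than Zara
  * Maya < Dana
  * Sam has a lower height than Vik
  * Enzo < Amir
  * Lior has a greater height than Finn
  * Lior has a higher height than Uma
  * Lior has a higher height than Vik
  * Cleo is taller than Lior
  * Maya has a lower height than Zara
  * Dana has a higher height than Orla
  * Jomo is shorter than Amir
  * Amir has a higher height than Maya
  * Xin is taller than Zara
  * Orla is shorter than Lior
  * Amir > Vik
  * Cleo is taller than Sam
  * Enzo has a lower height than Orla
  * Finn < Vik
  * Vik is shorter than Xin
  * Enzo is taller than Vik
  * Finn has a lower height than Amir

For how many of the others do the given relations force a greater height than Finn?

8

Directly above Finn: Vik, Amir, Lior.
One step further: Enzo, Xin, Cleo (6 so far).
One step further: Orla (7 so far).
One step further: Dana (8 so far).
No other element is forced above Finn by the given relations, so the count is 8.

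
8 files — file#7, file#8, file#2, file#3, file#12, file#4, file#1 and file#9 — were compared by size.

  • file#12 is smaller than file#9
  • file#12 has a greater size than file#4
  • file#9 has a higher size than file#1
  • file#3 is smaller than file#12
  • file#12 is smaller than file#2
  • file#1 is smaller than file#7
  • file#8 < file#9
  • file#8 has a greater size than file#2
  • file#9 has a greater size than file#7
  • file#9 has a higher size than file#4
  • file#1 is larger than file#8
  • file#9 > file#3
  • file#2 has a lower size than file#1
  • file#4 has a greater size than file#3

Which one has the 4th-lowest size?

file#2

The consecutive relations fix a unique order: file#3 < file#4 < file#12 < file#2 < file#8 < file#1 < file#7 < file#9.
Counting 4 from the smallest end gives file#2.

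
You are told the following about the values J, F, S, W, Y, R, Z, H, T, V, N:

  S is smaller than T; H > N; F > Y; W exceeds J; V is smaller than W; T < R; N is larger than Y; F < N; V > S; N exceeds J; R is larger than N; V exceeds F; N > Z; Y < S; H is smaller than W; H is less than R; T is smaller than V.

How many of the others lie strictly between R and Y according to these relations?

Chaining upward from Y reaches: F, N, H, S, T, V, W.
Chaining downward from R reaches: Z, J, F, N, H, S, T.
Strictly between Y and R are those in both lists: F, N, H, S, T — 5 elements.

5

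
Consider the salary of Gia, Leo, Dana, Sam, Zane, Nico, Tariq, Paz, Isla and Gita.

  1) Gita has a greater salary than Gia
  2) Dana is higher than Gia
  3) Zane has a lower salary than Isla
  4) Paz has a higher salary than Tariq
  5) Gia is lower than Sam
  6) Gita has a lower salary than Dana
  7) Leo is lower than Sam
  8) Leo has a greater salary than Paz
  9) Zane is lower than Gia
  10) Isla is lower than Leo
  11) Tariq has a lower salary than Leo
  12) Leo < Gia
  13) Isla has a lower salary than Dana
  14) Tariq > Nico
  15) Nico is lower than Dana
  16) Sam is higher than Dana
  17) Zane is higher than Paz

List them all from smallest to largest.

Nothing is placed below Nico, so it is least; from there Nico < Tariq; Tariq < Paz; Paz < Zane; Zane < Isla; Isla < Leo; Leo < Gia; Gia < Gita; Gita < Dana; Dana < Sam, each given directly.

Nico < Tariq < Paz < Zane < Isla < Leo < Gia < Gita < Dana < Sam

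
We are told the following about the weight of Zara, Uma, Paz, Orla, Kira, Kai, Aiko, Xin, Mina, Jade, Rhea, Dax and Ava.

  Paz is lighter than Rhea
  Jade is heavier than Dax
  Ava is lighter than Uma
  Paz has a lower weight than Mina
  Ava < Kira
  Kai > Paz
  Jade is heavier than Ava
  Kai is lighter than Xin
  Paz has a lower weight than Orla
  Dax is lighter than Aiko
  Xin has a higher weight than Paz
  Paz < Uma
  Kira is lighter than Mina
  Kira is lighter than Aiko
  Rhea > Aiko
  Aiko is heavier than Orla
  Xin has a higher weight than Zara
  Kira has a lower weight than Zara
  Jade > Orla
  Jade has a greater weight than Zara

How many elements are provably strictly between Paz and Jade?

1

The relations place Paz below Jade. An element lies strictly between them when it is forced above Paz and also forced below Jade.
Above Paz: {Orla, Kai, Uma, Aiko, Mina, Xin, Rhea}. Below Jade: {Dax, Orla, Ava, Kira, Zara}.
Intersection: {Orla} — 1.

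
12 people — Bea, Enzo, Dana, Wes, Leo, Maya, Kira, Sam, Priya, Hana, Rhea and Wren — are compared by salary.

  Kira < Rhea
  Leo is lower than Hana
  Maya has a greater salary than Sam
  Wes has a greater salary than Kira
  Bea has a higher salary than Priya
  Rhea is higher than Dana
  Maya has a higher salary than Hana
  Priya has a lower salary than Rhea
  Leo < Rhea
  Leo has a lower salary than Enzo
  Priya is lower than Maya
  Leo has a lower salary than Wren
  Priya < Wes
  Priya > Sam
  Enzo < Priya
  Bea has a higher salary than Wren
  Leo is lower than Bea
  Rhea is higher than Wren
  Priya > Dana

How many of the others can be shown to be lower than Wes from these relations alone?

6

Directly below Wes: Kira, Priya.
One step further: Dana, Enzo, Sam (5 so far).
One step further: Leo (6 so far).
Nothing else is reachable below Wes; 6 in all.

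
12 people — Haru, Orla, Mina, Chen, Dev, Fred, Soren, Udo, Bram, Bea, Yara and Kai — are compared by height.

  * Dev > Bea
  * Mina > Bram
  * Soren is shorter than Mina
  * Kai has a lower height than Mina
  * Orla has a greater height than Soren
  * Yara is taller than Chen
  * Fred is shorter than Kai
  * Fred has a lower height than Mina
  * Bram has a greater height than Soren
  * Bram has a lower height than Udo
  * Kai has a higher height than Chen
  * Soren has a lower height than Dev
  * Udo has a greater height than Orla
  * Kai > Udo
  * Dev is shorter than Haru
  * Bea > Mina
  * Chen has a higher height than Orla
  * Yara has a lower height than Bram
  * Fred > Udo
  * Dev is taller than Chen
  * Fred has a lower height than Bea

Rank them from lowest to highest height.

Soren < Orla < Chen < Yara < Bram < Udo < Fred < Kai < Mina < Bea < Dev < Haru

The consecutive links are each given: Soren < Orla; Orla < Chen; Chen < Yara; Yara < Bram; Bram < Udo; Udo < Fred; Fred < Kai; Kai < Mina; Mina < Bea; Bea < Dev; Dev < Haru.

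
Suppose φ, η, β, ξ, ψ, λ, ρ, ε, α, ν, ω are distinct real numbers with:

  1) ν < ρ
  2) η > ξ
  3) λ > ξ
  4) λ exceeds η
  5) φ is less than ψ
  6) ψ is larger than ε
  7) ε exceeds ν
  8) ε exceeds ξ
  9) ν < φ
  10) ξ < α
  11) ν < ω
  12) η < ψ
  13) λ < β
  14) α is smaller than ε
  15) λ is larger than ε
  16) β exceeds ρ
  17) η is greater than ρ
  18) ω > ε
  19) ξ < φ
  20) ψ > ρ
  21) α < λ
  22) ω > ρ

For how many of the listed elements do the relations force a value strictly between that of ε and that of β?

1

Chaining upward from ε reaches: ω, ψ, λ.
Chaining downward from β reaches: ν, ξ, ρ, α, η, λ.
Strictly between ε and β are those in both lists: λ — 1 element.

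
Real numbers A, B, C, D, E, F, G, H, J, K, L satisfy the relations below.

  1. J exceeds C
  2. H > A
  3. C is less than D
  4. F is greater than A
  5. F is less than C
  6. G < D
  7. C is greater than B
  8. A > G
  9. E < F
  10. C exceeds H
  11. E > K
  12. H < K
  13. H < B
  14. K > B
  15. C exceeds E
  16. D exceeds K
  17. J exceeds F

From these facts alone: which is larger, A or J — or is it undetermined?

The relevant relations are A < H; H < B; B < K; K < E; E < F; F < C; C < J.
Together: A < H < B < K < E < F < C < J.
So J is larger.

J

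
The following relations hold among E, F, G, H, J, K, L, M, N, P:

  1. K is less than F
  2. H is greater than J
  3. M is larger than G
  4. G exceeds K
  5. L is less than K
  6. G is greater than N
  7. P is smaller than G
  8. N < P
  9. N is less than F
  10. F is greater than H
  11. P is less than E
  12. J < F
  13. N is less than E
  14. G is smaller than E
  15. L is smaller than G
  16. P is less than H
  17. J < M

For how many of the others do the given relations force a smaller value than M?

The elements the relations force below M are N, J, P, L, K, G — no chain reaches any other.
That is 6.

6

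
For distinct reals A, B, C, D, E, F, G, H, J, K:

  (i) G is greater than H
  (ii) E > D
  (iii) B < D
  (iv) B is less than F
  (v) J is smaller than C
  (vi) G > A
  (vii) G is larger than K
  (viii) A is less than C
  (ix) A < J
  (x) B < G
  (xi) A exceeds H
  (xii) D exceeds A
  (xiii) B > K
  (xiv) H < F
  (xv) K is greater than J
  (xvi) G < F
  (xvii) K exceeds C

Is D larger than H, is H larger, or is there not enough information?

H < A and A < J give H < J.
Then J < C extends the chain to C.
Then C < K extends the chain to K.
Then K < B extends the chain to B.
Then B < D extends the chain to D.
So D is larger.

D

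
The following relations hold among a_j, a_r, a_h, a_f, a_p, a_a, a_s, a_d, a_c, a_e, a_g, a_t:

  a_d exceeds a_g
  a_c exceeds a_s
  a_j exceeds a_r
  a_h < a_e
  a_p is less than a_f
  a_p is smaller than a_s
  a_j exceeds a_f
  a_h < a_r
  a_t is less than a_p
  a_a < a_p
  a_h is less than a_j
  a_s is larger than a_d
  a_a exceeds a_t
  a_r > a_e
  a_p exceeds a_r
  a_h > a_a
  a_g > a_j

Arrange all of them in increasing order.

a_t < a_a < a_h < a_e < a_r < a_p < a_f < a_j < a_g < a_d < a_s < a_c

Nothing is placed below a_t, so it is least; from there a_t < a_a; a_a < a_h; a_h < a_e; a_e < a_r; a_r < a_p; a_p < a_f; a_f < a_j; a_j < a_g; a_g < a_d; a_d < a_s; a_s < a_c, each given directly.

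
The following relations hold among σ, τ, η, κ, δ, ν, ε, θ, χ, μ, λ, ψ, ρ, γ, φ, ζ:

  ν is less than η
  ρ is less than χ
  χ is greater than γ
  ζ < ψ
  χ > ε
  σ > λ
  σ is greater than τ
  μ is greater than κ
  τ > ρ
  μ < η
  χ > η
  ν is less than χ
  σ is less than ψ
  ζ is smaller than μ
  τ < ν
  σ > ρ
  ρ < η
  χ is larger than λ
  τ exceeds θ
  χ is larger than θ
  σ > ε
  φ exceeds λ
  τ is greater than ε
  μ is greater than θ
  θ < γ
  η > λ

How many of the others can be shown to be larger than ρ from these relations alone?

From ρ the given relations immediately reach τ, σ, η, χ.
From those, ν, ψ — 6 in total.
No other element is forced above ρ by the given relations, so the count is 6.

6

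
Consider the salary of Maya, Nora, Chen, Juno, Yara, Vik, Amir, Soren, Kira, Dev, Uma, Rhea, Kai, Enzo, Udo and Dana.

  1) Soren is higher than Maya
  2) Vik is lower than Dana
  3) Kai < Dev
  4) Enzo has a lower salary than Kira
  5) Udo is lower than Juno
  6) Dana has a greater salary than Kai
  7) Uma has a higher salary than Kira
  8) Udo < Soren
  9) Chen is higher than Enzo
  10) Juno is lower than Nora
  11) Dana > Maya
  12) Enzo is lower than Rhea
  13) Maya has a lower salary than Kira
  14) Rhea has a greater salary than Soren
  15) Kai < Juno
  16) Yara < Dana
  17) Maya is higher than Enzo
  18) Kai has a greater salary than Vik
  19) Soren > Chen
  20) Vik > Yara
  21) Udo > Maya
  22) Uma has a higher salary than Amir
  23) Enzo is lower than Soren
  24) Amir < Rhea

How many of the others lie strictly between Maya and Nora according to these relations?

The relations place Maya below Nora. An element lies strictly between them when it is forced above Maya and also forced below Nora.
Above Maya: {Udo, Kira, Soren, Juno, Rhea, Dana, Uma}. Below Nora: {Yara, Enzo, Vik, Udo, Kai, Juno}.
Intersection: {Udo, Juno} — 2.

2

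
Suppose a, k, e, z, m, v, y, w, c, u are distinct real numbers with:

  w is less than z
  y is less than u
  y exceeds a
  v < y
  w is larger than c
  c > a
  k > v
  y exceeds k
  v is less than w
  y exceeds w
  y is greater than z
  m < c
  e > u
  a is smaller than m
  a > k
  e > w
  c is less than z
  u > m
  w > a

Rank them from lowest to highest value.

v < k < a < m < c < w < z < y < u < e

Each adjacent pair is fixed by a given relation: v < k; k < a; a < m; m < c; c < w; w < z; z < y; y < u; u < e. Chaining them end to end gives the full order.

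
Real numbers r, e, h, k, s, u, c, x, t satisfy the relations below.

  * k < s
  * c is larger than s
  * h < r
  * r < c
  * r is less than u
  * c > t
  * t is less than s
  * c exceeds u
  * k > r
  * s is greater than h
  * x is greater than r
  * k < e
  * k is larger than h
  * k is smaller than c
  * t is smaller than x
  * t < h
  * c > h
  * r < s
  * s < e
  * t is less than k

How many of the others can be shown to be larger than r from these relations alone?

From r the given relations immediately reach k, u, s, x, c.
From those, e — 6 in total.
No other element is forced above r by the given relations, so the count is 6.

6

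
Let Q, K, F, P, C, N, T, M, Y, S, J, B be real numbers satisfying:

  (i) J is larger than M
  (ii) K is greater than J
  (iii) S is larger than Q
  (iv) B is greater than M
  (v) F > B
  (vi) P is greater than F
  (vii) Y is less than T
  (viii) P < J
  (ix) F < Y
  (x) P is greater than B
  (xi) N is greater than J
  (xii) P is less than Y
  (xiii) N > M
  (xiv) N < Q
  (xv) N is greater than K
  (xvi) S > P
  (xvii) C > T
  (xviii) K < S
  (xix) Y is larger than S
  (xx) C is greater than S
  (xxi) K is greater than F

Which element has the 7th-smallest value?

Chaining the given pairs: M < B < F < P < J < K < N < Q < S < Y < T < C.
Counting 7 from the smallest end gives N.

N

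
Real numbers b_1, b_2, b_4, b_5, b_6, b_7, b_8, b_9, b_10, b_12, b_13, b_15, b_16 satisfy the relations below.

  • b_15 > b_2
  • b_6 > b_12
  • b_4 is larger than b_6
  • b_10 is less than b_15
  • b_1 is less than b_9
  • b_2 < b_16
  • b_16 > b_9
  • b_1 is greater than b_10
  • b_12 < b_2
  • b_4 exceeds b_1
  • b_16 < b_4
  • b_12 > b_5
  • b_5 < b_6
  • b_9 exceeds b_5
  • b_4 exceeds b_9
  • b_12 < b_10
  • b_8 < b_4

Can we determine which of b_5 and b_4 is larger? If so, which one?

b_4

b_5 < b_12 and b_12 < b_10 give b_5 < b_10.
With b_10 < b_1: b_5 < b_12 < b_10 < b_1.
With b_1 < b_9: b_5 < b_12 < b_10 < b_1 < b_9.
Then b_9 < b_16 extends the chain to b_16.
With b_16 < b_4: b_5 < b_12 < b_10 < b_1 < b_9 < b_16 < b_4.
So b_4 is larger.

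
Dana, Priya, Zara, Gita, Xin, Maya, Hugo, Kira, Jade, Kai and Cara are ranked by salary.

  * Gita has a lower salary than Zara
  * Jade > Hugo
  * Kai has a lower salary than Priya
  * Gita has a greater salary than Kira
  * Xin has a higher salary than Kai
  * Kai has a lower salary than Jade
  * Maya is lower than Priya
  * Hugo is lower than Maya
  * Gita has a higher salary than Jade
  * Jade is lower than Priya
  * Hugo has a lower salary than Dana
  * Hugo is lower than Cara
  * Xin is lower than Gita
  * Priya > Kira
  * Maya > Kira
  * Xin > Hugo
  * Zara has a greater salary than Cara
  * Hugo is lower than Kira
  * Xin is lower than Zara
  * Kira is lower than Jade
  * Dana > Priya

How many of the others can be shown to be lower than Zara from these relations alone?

7

Directly below Zara: Xin, Gita, Cara.
One step further: Kai, Hugo, Kira, Jade (7 so far).
No other element is forced below Zara by the given relations, so the count is 7.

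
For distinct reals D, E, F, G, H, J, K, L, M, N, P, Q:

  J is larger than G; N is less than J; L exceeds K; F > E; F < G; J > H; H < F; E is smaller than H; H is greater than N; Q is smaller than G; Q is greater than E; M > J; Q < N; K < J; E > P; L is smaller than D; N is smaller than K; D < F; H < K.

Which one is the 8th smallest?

The consecutive relations fix a unique order: P < E < Q < N < H < K < L < D < F < G < J < M.
The 8th smallest is D.

D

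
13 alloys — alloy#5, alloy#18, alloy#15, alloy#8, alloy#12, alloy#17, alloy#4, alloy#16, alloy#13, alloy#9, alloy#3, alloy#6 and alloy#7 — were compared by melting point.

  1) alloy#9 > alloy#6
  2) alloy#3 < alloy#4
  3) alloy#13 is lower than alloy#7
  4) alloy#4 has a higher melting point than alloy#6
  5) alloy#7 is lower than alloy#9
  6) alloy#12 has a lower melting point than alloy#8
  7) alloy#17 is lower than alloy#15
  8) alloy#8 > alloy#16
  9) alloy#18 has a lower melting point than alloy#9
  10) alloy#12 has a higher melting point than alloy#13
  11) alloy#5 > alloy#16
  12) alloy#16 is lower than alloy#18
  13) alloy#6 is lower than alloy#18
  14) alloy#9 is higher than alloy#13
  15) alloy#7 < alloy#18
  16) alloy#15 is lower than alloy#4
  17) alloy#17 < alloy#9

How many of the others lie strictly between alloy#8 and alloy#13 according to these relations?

The relations place alloy#13 below alloy#8. An element lies strictly between them when it is forced above alloy#13 and also forced below alloy#8.
Above alloy#13: {alloy#12, alloy#7, alloy#18, alloy#9}. Below alloy#8: {alloy#12, alloy#16}.
Intersection: {alloy#12} — 1.

1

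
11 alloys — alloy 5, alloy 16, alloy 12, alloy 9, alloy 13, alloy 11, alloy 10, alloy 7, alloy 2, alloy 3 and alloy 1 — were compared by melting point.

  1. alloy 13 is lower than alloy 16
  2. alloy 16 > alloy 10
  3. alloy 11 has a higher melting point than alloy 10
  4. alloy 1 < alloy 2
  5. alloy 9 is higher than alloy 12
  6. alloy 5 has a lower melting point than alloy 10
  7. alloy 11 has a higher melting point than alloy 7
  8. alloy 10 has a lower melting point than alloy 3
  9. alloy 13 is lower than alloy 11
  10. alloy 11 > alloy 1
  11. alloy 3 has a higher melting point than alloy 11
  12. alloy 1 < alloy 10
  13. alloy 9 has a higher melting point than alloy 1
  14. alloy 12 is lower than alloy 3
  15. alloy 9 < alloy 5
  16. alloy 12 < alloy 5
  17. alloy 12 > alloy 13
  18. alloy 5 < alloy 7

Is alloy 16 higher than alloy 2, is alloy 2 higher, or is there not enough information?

undetermined

Following every chain through alloy 2: below alloy 2 we get alloy 1.
alloy 16 is not reached, and no chain runs the other way from alloy 16 to alloy 2.
So the given relations leave the order of alloy 2 and alloy 16 undetermined.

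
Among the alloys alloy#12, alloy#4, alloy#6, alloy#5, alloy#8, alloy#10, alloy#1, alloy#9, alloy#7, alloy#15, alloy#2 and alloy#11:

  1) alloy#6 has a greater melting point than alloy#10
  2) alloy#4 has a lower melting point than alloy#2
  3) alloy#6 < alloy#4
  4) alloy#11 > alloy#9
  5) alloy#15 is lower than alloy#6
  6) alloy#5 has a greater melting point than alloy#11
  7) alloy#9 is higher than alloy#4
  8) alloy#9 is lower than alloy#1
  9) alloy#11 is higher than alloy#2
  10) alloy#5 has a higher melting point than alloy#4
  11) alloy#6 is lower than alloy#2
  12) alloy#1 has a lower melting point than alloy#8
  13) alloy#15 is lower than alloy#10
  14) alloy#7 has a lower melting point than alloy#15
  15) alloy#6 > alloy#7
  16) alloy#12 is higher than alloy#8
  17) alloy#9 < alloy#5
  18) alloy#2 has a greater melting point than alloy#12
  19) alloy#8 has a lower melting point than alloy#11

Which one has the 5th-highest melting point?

Piecing the relations together gives one ordering: alloy#7 < alloy#15 < alloy#10 < alloy#6 < alloy#4 < alloy#9 < alloy#1 < alloy#8 < alloy#12 < alloy#2 < alloy#11 < alloy#5.
Counting 5 from the largest end gives alloy#8.

alloy#8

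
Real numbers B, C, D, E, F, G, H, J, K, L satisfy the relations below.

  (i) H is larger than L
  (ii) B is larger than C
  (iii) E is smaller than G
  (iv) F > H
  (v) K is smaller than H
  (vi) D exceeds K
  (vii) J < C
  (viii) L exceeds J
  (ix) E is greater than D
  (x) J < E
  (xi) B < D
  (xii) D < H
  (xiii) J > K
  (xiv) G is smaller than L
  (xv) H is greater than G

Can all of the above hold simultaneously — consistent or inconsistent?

Every relation is compatible with K < J < C < B < D < E < G < L < H < F; the set is consistent.

consistent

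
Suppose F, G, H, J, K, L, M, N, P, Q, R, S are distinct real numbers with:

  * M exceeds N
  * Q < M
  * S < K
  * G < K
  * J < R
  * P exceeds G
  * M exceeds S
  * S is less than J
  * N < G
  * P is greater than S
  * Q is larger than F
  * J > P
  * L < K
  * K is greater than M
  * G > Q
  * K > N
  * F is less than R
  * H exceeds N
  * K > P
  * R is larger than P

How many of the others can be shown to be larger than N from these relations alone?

From N the given relations immediately reach G, M, K, H.
From those, P — 5 in total.
From those, J, R — 7 in total.
Nothing else is reachable above N; 7 in all.

7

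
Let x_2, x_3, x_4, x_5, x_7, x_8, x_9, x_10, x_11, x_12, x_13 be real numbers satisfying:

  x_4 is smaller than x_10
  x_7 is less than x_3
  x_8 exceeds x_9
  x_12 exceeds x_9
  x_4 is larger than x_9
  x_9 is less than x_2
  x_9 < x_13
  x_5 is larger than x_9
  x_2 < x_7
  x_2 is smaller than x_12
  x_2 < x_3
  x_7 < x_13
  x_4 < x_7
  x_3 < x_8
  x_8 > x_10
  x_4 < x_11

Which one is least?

x_4 is not least since x_9 < x_4; x_2 is not least since x_9 < x_2; x_7 is not least since x_2 < x_7; x_13 is not least since x_9 < x_13; x_10 is not least since x_4 < x_10; x_11 is not least since x_4 < x_11; x_3 is not least since x_2 < x_3; x_12 is not least since x_9 < x_12; x_5 is not least since x_9 < x_5; x_8 is not least since x_9 < x_8.
Only x_9 has nothing below it, so x_9 is the least.

x_9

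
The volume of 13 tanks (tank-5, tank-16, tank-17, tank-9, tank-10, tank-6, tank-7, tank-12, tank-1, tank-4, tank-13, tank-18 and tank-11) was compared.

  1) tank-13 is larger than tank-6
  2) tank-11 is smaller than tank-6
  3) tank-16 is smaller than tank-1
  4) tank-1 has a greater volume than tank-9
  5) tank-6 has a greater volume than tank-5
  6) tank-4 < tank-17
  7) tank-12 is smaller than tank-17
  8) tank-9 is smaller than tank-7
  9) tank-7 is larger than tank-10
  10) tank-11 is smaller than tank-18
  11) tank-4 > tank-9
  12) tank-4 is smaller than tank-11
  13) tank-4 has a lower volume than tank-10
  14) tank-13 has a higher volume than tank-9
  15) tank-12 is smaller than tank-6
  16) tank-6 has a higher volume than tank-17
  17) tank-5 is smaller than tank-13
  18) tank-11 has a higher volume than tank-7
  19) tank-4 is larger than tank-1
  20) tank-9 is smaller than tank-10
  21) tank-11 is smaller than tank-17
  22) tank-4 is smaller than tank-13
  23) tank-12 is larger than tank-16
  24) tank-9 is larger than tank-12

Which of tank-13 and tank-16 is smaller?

tank-16 < tank-12 and tank-12 < tank-9 give tank-16 < tank-9.
With tank-9 < tank-1: tank-16 < tank-12 < tank-9 < tank-1.
With tank-1 < tank-4: tank-16 < tank-12 < tank-9 < tank-1 < tank-4.
With tank-4 < tank-10: tank-16 < tank-12 < tank-9 < tank-1 < tank-4 < tank-10.
Then tank-10 < tank-7 extends the chain to tank-7.
With tank-7 < tank-11: tank-16 < tank-12 < tank-9 < tank-1 < tank-4 < tank-10 < tank-7 < tank-11.
With tank-11 < tank-17: tank-16 < tank-12 < tank-9 < tank-1 < tank-4 < tank-10 < tank-7 < tank-11 < tank-17.
Then tank-17 < tank-6 extends the chain to tank-6.
Then tank-6 < tank-13 extends the chain to tank-13.
So tank-16 < tank-13; tank-16 is the smaller of the two.

tank-16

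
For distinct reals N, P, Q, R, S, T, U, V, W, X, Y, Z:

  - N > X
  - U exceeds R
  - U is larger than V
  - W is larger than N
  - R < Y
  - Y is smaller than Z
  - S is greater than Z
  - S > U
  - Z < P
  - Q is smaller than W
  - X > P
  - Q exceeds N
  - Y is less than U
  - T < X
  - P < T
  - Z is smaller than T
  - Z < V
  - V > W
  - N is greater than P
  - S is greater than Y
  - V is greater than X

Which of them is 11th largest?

Y

Piecing the relations together gives one ordering: R < Y < Z < P < T < X < N < Q < W < V < U < S.
Counting 11 from the largest end gives Y.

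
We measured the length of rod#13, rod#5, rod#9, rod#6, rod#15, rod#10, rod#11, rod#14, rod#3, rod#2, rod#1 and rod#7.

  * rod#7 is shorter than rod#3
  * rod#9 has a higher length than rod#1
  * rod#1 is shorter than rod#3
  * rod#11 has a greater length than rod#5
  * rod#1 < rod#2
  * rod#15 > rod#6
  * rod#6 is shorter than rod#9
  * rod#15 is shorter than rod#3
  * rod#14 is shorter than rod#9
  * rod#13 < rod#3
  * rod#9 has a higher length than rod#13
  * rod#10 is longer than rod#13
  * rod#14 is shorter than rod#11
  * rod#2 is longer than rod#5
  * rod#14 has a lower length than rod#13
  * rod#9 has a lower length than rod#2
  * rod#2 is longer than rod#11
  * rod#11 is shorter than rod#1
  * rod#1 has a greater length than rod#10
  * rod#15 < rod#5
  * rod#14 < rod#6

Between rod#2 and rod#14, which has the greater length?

Link the given pairs in sequence: rod#14 < rod#6; rod#6 < rod#15; rod#15 < rod#5; rod#5 < rod#11; rod#11 < rod#1; rod#1 < rod#2.
Chaining these gives rod#14 < rod#6 < rod#15 < rod#5 < rod#11 < rod#1 < rod#2.
So rod#14 < rod#2; rod#2 is the longer of the two.

rod#2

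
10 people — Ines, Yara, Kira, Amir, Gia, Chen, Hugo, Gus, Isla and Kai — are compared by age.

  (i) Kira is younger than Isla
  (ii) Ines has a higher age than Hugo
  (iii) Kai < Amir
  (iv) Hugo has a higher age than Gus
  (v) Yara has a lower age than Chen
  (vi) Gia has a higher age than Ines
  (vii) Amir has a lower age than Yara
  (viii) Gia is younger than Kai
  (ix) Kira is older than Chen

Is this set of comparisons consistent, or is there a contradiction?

consistent

Every relation is compatible with Gus < Hugo < Ines < Gia < Kai < Amir < Yara < Chen < Kira < Isla; the set is consistent.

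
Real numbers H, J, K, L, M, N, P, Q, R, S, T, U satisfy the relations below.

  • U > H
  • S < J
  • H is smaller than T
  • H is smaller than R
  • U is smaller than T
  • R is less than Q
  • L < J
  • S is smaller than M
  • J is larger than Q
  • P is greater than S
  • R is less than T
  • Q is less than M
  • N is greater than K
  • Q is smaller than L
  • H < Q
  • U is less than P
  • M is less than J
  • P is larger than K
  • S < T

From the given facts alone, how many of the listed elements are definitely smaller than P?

From P the given relations immediately reach K, S, U.
From those, H — 4 in total.
No other element is forced below P by the given relations, so the count is 4.

4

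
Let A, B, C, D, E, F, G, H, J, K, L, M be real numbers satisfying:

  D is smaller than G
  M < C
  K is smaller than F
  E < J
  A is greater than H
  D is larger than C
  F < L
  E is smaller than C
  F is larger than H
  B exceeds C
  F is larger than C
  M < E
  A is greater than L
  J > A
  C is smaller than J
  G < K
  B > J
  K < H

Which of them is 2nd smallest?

Piecing the relations together gives one ordering: M < E < C < D < G < K < H < F < L < A < J < B.
Counting 2 from the smallest end gives E.

E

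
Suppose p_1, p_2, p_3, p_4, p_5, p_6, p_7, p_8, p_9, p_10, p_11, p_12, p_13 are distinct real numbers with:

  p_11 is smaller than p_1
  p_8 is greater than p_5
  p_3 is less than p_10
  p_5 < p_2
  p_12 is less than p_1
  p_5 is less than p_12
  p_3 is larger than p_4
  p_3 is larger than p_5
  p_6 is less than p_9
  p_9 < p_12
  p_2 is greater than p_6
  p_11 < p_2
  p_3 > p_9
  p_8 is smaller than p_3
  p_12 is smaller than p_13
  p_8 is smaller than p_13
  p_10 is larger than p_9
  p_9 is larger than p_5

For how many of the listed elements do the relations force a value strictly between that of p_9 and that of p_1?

1

Chaining upward from p_9 reaches: p_12, p_13, p_3, p_10.
Chaining downward from p_1 reaches: p_11, p_5, p_6, p_12.
Strictly between p_9 and p_1 are those in both lists: p_12 — 1 element.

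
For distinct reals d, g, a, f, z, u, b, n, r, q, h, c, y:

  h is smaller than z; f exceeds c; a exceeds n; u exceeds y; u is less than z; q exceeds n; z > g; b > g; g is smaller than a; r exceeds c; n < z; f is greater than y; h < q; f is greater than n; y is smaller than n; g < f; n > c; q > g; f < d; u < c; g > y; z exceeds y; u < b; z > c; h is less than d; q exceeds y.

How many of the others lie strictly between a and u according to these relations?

Chaining upward from u reaches: c, r, n, b, q, f, z, d.
Chaining downward from a reaches: y, g, c, n.
Strictly between u and a are those in both lists: c, n — 2 elements.

2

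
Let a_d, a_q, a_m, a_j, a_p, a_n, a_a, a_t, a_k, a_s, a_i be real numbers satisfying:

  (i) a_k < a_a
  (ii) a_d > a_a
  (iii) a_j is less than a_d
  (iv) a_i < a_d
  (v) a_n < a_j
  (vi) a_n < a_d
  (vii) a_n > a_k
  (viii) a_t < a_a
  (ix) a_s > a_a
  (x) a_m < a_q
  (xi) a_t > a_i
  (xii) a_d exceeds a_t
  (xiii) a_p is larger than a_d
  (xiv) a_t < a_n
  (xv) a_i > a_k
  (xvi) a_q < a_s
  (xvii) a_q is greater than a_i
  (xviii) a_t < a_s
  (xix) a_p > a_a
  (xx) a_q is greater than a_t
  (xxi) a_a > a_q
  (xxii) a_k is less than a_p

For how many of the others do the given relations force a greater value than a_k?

Directly above a_k: a_i, a_n, a_a, a_p.
One step further: a_t, a_q, a_j, a_s, a_d (9 so far).
Nothing else is reachable above a_k; 9 in all.

9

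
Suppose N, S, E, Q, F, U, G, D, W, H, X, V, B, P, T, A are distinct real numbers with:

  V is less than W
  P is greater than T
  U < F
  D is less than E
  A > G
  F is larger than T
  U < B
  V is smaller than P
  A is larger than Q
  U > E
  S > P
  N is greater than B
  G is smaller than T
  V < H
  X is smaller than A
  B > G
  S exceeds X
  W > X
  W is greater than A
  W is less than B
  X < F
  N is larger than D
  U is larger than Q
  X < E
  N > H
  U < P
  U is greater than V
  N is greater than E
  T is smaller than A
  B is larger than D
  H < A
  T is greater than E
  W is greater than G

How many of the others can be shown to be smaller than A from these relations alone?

8

The elements the relations force below A are D, V, H, G, X, E, Q, T — no chain reaches any other.
That is 8.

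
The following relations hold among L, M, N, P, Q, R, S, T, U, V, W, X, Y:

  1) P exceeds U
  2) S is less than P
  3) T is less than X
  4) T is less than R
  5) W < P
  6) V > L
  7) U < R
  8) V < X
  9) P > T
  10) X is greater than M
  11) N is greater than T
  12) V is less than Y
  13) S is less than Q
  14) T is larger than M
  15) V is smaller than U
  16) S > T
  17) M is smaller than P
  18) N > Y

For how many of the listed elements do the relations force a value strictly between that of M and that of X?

The relations place M below X. An element lies strictly between them when it is forced above M and also forced below X.
Above M: {T, S, P, R, Q, N}. Below X: {L, V, T}.
Intersection: {T} — 1.

1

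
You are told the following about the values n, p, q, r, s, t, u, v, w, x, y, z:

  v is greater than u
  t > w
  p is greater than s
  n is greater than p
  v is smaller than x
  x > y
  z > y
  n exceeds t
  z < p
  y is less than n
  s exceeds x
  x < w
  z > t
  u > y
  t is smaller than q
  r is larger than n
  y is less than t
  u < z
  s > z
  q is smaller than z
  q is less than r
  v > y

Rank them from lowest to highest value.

Nothing is placed below y, so it is least; from there y < u; u < v; v < x; x < w; w < t; t < q; q < z; z < s; s < p; p < n; n < r, each given directly.

y < u < v < x < w < t < q < z < s < p < n < r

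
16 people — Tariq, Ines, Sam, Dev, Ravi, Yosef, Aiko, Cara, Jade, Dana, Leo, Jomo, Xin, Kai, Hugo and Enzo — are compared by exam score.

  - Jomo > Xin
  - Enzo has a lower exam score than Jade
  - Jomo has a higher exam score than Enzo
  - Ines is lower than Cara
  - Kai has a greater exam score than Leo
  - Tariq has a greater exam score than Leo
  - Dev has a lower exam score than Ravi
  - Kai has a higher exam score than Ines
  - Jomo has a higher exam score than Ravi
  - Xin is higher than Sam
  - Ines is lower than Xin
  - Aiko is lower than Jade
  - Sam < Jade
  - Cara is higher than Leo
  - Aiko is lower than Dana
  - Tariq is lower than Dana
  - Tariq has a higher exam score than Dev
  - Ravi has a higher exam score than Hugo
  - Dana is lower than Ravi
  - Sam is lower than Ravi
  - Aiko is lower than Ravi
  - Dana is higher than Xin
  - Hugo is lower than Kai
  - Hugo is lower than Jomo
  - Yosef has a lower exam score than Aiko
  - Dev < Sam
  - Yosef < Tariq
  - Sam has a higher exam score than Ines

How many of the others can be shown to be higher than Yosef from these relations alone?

From Yosef the given relations immediately reach Tariq, Aiko.
From those, Dana, Ravi, Jade — 5 in total.
From those, Jomo — 6 in total.
Nothing else is reachable above Yosef; 6 in all.

6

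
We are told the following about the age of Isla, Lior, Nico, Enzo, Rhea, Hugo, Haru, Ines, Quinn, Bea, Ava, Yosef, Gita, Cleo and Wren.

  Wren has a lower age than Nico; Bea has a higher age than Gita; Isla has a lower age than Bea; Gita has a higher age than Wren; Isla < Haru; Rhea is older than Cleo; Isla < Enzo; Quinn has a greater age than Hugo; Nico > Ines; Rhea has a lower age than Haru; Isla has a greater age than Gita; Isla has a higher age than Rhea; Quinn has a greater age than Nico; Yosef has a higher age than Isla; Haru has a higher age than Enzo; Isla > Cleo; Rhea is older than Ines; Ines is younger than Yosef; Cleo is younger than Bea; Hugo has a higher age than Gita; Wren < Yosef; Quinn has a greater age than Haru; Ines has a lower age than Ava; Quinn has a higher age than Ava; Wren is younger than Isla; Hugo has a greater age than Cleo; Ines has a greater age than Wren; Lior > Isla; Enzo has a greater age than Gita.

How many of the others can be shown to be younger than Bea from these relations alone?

From Bea the given relations immediately reach Cleo, Gita, Isla.
From those, Wren, Rhea — 5 in total.
From those, Ines — 6 in total.
Nothing else is reachable below Bea; 6 in all.

6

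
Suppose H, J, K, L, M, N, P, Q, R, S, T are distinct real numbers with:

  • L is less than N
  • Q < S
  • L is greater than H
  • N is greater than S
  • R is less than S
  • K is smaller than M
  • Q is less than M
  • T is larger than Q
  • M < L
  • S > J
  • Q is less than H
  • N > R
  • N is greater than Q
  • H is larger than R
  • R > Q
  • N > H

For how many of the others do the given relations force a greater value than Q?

7

From Q the given relations immediately reach R, T, H, M, S, N.
From those, L — 7 in total.
No other element is forced above Q by the given relations, so the count is 7.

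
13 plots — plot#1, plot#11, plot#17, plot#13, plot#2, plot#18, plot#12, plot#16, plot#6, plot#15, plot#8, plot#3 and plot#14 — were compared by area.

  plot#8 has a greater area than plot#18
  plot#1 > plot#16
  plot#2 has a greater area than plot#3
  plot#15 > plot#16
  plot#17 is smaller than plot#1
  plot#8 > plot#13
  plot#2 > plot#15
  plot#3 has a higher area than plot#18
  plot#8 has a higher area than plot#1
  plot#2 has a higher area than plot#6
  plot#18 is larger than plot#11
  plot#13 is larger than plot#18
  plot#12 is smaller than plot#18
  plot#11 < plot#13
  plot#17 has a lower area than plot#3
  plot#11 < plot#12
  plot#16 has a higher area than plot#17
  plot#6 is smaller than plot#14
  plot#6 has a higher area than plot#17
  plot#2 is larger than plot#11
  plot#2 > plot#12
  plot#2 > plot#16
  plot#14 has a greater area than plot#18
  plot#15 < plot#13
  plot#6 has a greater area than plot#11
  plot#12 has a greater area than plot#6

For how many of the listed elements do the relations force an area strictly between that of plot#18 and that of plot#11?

Chaining upward from plot#11 reaches: plot#6, plot#12, plot#14, plot#13, plot#8, plot#3, plot#2.
Chaining downward from plot#18 reaches: plot#17, plot#6, plot#12.
Strictly between plot#11 and plot#18 are those in both lists: plot#6, plot#12 — 2 elements.

2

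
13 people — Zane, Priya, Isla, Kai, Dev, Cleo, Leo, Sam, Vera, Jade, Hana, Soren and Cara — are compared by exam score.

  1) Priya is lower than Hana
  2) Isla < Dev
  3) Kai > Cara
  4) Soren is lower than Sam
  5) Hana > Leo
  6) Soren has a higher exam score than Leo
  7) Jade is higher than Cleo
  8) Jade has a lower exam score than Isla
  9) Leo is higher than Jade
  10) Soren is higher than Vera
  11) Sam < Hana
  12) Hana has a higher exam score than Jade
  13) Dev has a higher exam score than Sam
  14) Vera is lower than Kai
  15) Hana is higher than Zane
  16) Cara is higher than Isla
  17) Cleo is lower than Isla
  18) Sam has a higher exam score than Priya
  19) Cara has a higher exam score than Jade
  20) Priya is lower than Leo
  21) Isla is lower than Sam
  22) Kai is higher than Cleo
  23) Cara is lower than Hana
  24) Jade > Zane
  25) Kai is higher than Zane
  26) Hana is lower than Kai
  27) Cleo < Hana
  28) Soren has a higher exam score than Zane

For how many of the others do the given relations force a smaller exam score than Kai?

From Kai the given relations immediately reach Cleo, Zane, Vera, Cara, Hana.
From those, Priya, Jade, Isla, Leo, Sam — 10 in total.
From those, Soren — 11 in total.
No other element is forced below Kai by the given relations, so the count is 11.

11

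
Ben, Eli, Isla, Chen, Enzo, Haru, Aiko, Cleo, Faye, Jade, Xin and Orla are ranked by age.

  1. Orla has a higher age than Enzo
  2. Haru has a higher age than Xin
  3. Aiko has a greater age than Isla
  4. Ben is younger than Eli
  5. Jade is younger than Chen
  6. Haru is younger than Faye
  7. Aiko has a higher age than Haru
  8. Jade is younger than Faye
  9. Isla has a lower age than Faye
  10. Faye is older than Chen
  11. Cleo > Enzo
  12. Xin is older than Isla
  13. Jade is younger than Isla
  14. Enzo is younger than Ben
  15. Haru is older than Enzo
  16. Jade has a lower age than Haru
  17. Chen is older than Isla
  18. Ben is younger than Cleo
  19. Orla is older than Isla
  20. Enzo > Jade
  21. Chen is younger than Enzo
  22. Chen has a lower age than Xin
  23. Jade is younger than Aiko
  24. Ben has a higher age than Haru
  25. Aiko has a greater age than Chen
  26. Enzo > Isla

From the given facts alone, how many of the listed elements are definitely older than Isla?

From Isla the given relations immediately reach Chen, Xin, Enzo, Orla, Aiko, Faye.
From those, Haru, Ben, Cleo — 9 in total.
From those, Eli — 10 in total.
Nothing else is reachable above Isla; 10 in all.

10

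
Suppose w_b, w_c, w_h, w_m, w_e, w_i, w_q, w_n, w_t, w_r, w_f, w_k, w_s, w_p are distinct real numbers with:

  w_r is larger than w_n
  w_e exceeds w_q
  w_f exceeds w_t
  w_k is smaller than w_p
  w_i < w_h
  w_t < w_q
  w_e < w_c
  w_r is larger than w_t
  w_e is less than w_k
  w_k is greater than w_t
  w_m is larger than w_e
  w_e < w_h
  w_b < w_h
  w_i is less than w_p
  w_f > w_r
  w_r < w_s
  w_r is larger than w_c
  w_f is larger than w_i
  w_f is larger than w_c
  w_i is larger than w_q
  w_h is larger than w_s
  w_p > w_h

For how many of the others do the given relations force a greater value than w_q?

The elements the relations force above w_q are w_e, w_c, w_i, w_k, w_r, w_m, w_s, w_h, w_f, w_p — no chain reaches any other.
That is 10.

10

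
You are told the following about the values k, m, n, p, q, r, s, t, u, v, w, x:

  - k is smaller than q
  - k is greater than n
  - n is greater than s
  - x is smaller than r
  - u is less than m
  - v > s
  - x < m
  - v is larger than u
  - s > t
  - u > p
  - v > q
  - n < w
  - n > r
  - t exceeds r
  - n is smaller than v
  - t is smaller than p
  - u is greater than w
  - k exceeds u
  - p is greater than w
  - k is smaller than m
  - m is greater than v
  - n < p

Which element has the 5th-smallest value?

The consecutive relations fix a unique order: x < r < t < s < n < w < p < u < k < q < v < m.
Counting 5 from the smallest end gives n.

n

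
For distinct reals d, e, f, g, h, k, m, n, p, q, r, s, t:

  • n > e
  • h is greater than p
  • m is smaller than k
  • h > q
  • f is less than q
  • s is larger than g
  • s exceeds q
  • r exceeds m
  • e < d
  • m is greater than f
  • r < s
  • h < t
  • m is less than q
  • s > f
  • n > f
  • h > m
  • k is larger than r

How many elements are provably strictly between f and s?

The relations place f below s. An element lies strictly between them when it is forced above f and also forced below s.
Above f: {m, q, n, r, k, h, t}. Below s: {m, q, r, g}.
Intersection: {m, q, r} — 3.

3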